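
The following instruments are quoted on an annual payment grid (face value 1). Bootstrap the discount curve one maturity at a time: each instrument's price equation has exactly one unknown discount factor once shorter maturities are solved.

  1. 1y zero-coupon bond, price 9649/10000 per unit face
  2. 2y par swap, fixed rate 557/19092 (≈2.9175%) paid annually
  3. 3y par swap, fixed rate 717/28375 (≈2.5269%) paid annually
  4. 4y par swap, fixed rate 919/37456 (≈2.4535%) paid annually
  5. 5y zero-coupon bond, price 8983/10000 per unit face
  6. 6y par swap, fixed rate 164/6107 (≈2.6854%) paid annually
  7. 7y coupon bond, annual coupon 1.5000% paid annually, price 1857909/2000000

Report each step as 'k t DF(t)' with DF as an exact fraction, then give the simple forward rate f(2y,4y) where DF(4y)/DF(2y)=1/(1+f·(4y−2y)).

step 1 [1y] zero: DF = P = 9649/10000 ≈ 0.964900
step 2 [2y] swap r/1=557/19092: DF=(1 − 557/19092·(0.964900))/(1+557/19092) = 9443/10000 ≈ 0.944300
step 3 [3y] swap r/1=717/28375: DF=(1 − 717/28375·(0.964900+0.944300))/(1+717/28375) = 9283/10000 ≈ 0.928300
step 4 [4y] swap r/1=919/37456: DF=(1 − 919/37456·(0.964900+0.944300+0.928300))/(1+919/37456) = 9081/10000 ≈ 0.908100
step 5 [5y] zero: DF = P = 8983/10000 ≈ 0.898300
step 6 [6y] swap r/1=164/6107: DF=(1 − 164/6107·(0.964900+0.944300+0.928300+0.908100+0.898300))/(1+164/6107) = 2131/2500 ≈ 0.852400
step 7 [7y] bond c/1=3/200: DF=(1857909/2000000 − 3/200·(0.964900+0.944300+0.928300+0.908100+0.898300+0.852400))/(1+3/200) = 417/500 ≈ 0.834000

1 1 9649/10000
2 2 9443/10000
3 3 9283/10000
4 4 9081/10000
5 5 8983/10000
6 6 2131/2500
7 7 417/500
f(2y,4y) = ((9443/10000)/(9081/10000) − 1)/(2) = 181/9081 ≈ 1.9932%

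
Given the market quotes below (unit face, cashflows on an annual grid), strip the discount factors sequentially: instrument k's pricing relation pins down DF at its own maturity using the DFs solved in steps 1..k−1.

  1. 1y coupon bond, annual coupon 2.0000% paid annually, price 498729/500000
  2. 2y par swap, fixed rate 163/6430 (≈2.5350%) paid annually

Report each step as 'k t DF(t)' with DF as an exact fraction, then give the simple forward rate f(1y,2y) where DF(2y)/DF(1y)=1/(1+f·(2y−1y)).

1 1 9779/10000
2 2 9511/10000
f(1y,2y) = ((9779/10000)/(9511/10000) − 1)/(1) = 268/9511 ≈ 2.8178%

step 1 [1y] bond c/1=1/50: DF=(498729/500000 − 1/50·(0))/(1+1/50) = 9779/10000 ≈ 0.977900
step 2 [2y] swap r/1=163/6430: DF=(1 − 163/6430·(0.977900))/(1+163/6430) = 9511/10000 ≈ 0.951100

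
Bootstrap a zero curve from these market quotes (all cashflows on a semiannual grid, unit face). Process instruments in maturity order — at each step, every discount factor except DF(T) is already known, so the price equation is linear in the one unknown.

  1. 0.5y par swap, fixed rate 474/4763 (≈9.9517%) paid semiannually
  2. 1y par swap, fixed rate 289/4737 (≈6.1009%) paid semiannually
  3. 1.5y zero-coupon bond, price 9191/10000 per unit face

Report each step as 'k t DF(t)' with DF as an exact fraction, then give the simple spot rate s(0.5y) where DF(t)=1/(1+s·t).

step 1 [0.5y] swap r/2=237/4763: DF=(1 − 237/4763·(0))/(1+237/4763) = 4763/5000 ≈ 0.952600
step 2 [1y] swap r/2=289/9474: DF=(1 − 289/9474·(0.952600))/(1+289/9474) = 4711/5000 ≈ 0.942200
step 3 [1.5y] zero: DF = P = 9191/10000 ≈ 0.919100

1 1/2 4763/5000
2 1 4711/5000
3 3/2 9191/10000
s(0.5y) = (1/(4763/5000) − 1)/(1/2) = 474/4763 ≈ 9.9517%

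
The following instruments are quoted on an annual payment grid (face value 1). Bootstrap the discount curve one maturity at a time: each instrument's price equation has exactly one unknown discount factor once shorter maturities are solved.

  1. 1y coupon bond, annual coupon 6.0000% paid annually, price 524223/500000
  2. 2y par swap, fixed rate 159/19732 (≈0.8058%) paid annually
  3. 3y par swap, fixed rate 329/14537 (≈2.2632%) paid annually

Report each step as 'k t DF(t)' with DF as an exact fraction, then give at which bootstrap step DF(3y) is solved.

step 1 [1y] bond c/1=3/50: DF=(524223/500000 − 3/50·(0))/(1+3/50) = 9891/10000 ≈ 0.989100
step 2 [2y] swap r/1=159/19732: DF=(1 − 159/19732·(0.989100))/(1+159/19732) = 9841/10000 ≈ 0.984100
step 3 [3y] swap r/1=329/14537: DF=(1 − 329/14537·(0.989100+0.984100))/(1+329/14537) = 4671/5000 ≈ 0.934200

1 1 9891/10000
2 2 9841/10000
3 3 4671/5000
DF(3y) is solved at step 3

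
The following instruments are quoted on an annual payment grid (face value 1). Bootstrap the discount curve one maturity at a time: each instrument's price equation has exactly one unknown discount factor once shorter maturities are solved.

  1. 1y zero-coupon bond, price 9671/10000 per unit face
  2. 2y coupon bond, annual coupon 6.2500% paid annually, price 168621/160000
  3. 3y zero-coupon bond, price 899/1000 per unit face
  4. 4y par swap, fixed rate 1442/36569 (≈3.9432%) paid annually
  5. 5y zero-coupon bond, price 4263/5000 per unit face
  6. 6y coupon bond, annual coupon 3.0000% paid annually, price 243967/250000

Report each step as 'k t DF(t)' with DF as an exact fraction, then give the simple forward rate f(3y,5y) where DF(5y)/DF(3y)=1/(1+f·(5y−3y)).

1 1 9671/10000
2 2 187/200
3 3 899/1000
4 4 4279/5000
5 5 4263/5000
6 6 8161/10000
f(3y,5y) = ((899/1000)/(4263/5000) − 1)/(2) = 4/147 ≈ 2.7211%

step 1 [1y] zero: DF = P = 9671/10000 ≈ 0.967100
step 2 [2y] bond c/1=1/16: DF=(168621/160000 − 1/16·(0.967100))/(1+1/16) = 187/200 ≈ 0.935000
step 3 [3y] zero: DF = P = 899/1000 ≈ 0.899000
step 4 [4y] swap r/1=1442/36569: DF=(1 − 1442/36569·(0.967100+0.935000+0.899000))/(1+1442/36569) = 4279/5000 ≈ 0.855800
step 5 [5y] zero: DF = P = 4263/5000 ≈ 0.852600
step 6 [6y] bond c/1=3/100: DF=(243967/250000 − 3/100·(0.967100+0.935000+0.899000+0.855800+0.852600))/(1+3/100) = 8161/10000 ≈ 0.816100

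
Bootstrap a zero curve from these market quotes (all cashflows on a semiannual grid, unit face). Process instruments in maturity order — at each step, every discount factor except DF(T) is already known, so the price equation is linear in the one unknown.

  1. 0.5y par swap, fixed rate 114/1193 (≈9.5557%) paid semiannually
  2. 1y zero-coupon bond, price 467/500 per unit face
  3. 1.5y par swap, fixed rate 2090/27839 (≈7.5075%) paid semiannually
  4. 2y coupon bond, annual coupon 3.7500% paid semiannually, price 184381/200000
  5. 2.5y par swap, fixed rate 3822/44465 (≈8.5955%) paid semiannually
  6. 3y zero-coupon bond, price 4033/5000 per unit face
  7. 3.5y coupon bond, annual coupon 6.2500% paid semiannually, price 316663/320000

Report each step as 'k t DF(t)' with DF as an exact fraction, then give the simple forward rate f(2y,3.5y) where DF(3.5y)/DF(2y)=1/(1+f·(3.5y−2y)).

step 1 [0.5y] swap r/2=57/1193: DF=(1 − 57/1193·(0))/(1+57/1193) = 1193/1250 ≈ 0.954400
step 2 [1y] zero: DF = P = 467/500 ≈ 0.934000
step 3 [1.5y] swap r/2=1045/27839: DF=(1 − 1045/27839·(0.954400+0.934000))/(1+1045/27839) = 1791/2000 ≈ 0.895500
step 4 [2y] bond c/2=3/160: DF=(184381/200000 − 3/160·(0.954400+0.934000+0.895500))/(1+3/160) = 8537/10000 ≈ 0.853700
step 5 [2.5y] swap r/2=1911/44465: DF=(1 − 1911/44465·(0.954400+0.934000+0.895500+0.853700))/(1+1911/44465) = 8089/10000 ≈ 0.808900
step 6 [3y] zero: DF = P = 4033/5000 ≈ 0.806600
step 7 [3.5y] bond c/2=1/32: DF=(316663/320000 − 1/32·(0.954400+0.934000+0.895500+0.853700+0.808900+0.806600))/(1+1/32) = 2001/2500 ≈ 0.800400

1 1/2 1193/1250
2 1 467/500
3 3/2 1791/2000
4 2 8537/10000
5 5/2 8089/10000
6 3 4033/5000
7 7/2 2001/2500
f(2y,3.5y) = ((8537/10000)/(2001/2500) − 1)/(3/2) = 533/12006 ≈ 4.4394%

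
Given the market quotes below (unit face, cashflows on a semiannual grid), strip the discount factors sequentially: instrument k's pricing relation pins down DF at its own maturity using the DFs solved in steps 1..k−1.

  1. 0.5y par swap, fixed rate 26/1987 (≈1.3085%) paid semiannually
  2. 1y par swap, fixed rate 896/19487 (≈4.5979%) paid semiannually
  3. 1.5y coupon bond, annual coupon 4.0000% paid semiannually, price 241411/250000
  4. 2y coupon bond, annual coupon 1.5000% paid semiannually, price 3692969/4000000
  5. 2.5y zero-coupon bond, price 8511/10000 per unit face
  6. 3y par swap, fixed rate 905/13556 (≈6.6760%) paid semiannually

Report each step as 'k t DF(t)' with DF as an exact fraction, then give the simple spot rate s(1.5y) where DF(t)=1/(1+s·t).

step 1 [0.5y] swap r/2=13/1987: DF=(1 − 13/1987·(0))/(1+13/1987) = 1987/2000 ≈ 0.993500
step 2 [1y] swap r/2=448/19487: DF=(1 − 448/19487·(0.993500))/(1+448/19487) = 597/625 ≈ 0.955200
step 3 [1.5y] bond c/2=1/50: DF=(241411/250000 − 1/50·(0.993500+0.955200))/(1+1/50) = 1817/2000 ≈ 0.908500
step 4 [2y] bond c/2=3/400: DF=(3692969/4000000 − 3/400·(0.993500+0.955200+0.908500))/(1+3/400) = 8951/10000 ≈ 0.895100
step 5 [2.5y] zero: DF = P = 8511/10000 ≈ 0.851100
step 6 [3y] swap r/2=905/27112: DF=(1 − 905/27112·(0.993500+0.955200+0.908500+0.895100+0.851100))/(1+905/27112) = 819/1000 ≈ 0.819000

1 1/2 1987/2000
2 1 597/625
3 3/2 1817/2000
4 2 8951/10000
5 5/2 8511/10000
6 3 819/1000
s(1.5y) = (1/(1817/2000) − 1)/(3/2) = 122/1817 ≈ 6.7144%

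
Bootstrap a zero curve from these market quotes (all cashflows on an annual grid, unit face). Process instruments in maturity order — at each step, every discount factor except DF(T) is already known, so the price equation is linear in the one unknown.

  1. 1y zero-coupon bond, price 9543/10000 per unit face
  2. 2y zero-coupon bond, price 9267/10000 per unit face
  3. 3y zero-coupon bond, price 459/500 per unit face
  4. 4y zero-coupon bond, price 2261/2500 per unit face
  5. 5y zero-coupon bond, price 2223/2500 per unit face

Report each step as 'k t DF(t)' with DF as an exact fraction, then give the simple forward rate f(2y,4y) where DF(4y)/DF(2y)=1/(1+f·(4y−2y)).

1 1 9543/10000
2 2 9267/10000
3 3 459/500
4 4 2261/2500
5 5 2223/2500
f(2y,4y) = ((9267/10000)/(2261/2500) − 1)/(2) = 223/18088 ≈ 1.2329%

step 1 [1y] zero: DF = P = 9543/10000 ≈ 0.954300
step 2 [2y] zero: DF = P = 9267/10000 ≈ 0.926700
step 3 [3y] zero: DF = P = 459/500 ≈ 0.918000
step 4 [4y] zero: DF = P = 2261/2500 ≈ 0.904400
step 5 [5y] zero: DF = P = 2223/2500 ≈ 0.889200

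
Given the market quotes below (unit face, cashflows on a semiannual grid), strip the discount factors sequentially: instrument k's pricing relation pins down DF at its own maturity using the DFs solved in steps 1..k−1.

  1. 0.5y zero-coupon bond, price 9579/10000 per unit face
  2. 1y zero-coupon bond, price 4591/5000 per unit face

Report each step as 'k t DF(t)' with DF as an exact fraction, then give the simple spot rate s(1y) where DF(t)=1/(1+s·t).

1 1/2 9579/10000
2 1 4591/5000
s(1y) = (1/(4591/5000) − 1)/(1) = 409/4591 ≈ 8.9087%

step 1 [0.5y] zero: DF = P = 9579/10000 ≈ 0.957900
step 2 [1y] zero: DF = P = 4591/5000 ≈ 0.918200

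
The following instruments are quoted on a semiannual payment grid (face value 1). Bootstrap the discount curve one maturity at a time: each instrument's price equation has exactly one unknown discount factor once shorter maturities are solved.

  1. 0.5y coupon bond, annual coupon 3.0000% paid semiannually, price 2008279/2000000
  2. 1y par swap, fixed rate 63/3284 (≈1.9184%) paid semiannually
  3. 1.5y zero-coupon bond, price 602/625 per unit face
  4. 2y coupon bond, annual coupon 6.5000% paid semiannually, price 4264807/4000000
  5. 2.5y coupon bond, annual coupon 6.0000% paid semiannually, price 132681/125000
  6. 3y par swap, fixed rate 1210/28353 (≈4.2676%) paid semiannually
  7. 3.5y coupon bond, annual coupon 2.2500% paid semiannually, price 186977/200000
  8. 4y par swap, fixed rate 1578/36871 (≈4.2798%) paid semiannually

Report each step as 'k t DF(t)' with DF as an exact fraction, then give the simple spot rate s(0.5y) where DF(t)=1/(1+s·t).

step 1 [0.5y] bond c/2=3/200: DF=(2008279/2000000 − 3/200·(0))/(1+3/200) = 9893/10000 ≈ 0.989300
step 2 [1y] swap r/2=63/6568: DF=(1 − 63/6568·(0.989300))/(1+63/6568) = 9811/10000 ≈ 0.981100
step 3 [1.5y] zero: DF = P = 602/625 ≈ 0.963200
step 4 [2y] bond c/2=13/400: DF=(4264807/4000000 − 13/400·(0.989300+0.981100+0.963200))/(1+13/400) = 9403/10000 ≈ 0.940300
step 5 [2.5y] bond c/2=3/100: DF=(132681/125000 − 3/100·(0.989300+0.981100+0.963200+0.940300))/(1+3/100) = 9177/10000 ≈ 0.917700
step 6 [3y] swap r/2=605/28353: DF=(1 − 605/28353·(0.989300+0.981100+0.963200+0.940300+0.917700))/(1+605/28353) = 879/1000 ≈ 0.879000
step 7 [3.5y] bond c/2=9/800: DF=(186977/200000 − 9/800·(0.989300+0.981100+0.963200+0.940300+0.917700+0.879000))/(1+9/800) = 4307/5000 ≈ 0.861400
step 8 [4y] swap r/2=789/36871: DF=(1 − 789/36871·(0.989300+0.981100+0.963200+0.940300+0.917700+0.879000+0.861400))/(1+789/36871) = 4211/5000 ≈ 0.842200

1 1/2 9893/10000
2 1 9811/10000
3 3/2 602/625
4 2 9403/10000
5 5/2 9177/10000
6 3 879/1000
7 7/2 4307/5000
8 4 4211/5000
s(0.5y) = (1/(9893/10000) − 1)/(1/2) = 214/9893 ≈ 2.1631%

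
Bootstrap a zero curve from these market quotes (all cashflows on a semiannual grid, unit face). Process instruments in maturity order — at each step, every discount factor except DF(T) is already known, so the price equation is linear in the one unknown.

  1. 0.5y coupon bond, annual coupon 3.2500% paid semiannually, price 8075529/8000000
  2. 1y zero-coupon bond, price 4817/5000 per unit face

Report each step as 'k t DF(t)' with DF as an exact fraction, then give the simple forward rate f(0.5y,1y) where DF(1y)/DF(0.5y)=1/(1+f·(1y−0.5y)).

1 1/2 9933/10000
2 1 4817/5000
f(0.5y,1y) = ((9933/10000)/(4817/5000) − 1)/(1/2) = 299/4817 ≈ 6.2072%

step 1 [0.5y] bond c/2=13/800: DF=(8075529/8000000 − 13/800·(0))/(1+13/800) = 9933/10000 ≈ 0.993300
step 2 [1y] zero: DF = P = 4817/5000 ≈ 0.963400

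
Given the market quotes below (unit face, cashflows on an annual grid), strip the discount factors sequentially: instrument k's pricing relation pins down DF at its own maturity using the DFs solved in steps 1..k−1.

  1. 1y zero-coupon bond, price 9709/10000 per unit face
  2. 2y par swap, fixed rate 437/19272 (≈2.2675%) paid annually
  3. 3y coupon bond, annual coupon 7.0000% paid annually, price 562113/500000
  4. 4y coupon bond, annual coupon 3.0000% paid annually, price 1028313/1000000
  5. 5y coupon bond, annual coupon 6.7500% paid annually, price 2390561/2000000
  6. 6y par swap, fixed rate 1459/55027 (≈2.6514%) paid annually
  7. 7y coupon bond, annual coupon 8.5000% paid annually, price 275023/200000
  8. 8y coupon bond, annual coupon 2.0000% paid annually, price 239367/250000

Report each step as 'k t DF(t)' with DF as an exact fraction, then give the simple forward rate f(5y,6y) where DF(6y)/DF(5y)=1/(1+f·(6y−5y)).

step 1 [1y] zero: DF = P = 9709/10000 ≈ 0.970900
step 2 [2y] swap r/1=437/19272: DF=(1 − 437/19272·(0.970900))/(1+437/19272) = 9563/10000 ≈ 0.956300
step 3 [3y] bond c/1=7/100: DF=(562113/500000 − 7/100·(0.970900+0.956300))/(1+7/100) = 4623/5000 ≈ 0.924600
step 4 [4y] bond c/1=3/100: DF=(1028313/1000000 − 3/100·(0.970900+0.956300+0.924600))/(1+3/100) = 9153/10000 ≈ 0.915300
step 5 [5y] bond c/1=27/400: DF=(2390561/2000000 − 27/400·(0.970900+0.956300+0.924600+0.915300))/(1+27/400) = 1763/2000 ≈ 0.881500
step 6 [6y] swap r/1=1459/55027: DF=(1 − 1459/55027·(0.970900+0.956300+0.924600+0.915300+0.881500))/(1+1459/55027) = 8541/10000 ≈ 0.854100
step 7 [7y] bond c/1=17/200: DF=(275023/200000 − 17/200·(0.970900+0.956300+0.924600+0.915300+0.881500+0.854100))/(1+17/200) = 8363/10000 ≈ 0.836300
step 8 [8y] bond c/1=1/50: DF=(239367/250000 − 1/50·(0.970900+0.956300+0.924600+0.915300+0.881500+0.854100+0.836300))/(1+1/50) = 509/625 ≈ 0.814400

1 1 9709/10000
2 2 9563/10000
3 3 4623/5000
4 4 9153/10000
5 5 1763/2000
6 6 8541/10000
7 7 8363/10000
8 8 509/625
f(5y,6y) = ((1763/2000)/(8541/10000) − 1)/(1) = 274/8541 ≈ 3.2081%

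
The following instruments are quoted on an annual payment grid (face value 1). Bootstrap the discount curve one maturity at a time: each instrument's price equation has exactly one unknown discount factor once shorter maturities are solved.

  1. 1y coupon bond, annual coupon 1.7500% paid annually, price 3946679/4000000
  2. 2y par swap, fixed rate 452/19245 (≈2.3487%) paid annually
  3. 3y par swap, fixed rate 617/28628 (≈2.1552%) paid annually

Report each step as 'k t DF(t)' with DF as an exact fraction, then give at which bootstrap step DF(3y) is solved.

1 1 9697/10000
2 2 2387/2500
3 3 9383/10000
DF(3y) is solved at step 3

step 1 [1y] bond c/1=7/400: DF=(3946679/4000000 − 7/400·(0))/(1+7/400) = 9697/10000 ≈ 0.969700
step 2 [2y] swap r/1=452/19245: DF=(1 − 452/19245·(0.969700))/(1+452/19245) = 2387/2500 ≈ 0.954800
step 3 [3y] swap r/1=617/28628: DF=(1 − 617/28628·(0.969700+0.954800))/(1+617/28628) = 9383/10000 ≈ 0.938300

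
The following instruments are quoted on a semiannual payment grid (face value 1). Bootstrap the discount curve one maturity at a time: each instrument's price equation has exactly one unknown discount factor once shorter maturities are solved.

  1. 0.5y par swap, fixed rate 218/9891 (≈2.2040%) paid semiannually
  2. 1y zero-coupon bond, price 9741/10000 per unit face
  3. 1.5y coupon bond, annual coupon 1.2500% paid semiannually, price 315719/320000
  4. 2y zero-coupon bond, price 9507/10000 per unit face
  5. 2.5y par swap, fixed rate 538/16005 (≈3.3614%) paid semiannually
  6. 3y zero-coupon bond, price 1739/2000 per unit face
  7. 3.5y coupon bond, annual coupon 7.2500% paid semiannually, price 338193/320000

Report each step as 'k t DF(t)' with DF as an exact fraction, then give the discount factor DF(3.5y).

step 1 [0.5y] swap r/2=109/9891: DF=(1 − 109/9891·(0))/(1+109/9891) = 9891/10000 ≈ 0.989100
step 2 [1y] zero: DF = P = 9741/10000 ≈ 0.974100
step 3 [1.5y] bond c/2=1/160: DF=(315719/320000 − 1/160·(0.989100+0.974100))/(1+1/160) = 9683/10000 ≈ 0.968300
step 4 [2y] zero: DF = P = 9507/10000 ≈ 0.950700
step 5 [2.5y] swap r/2=269/16005: DF=(1 − 269/16005·(0.989100+0.974100+0.968300+0.950700))/(1+269/16005) = 9193/10000 ≈ 0.919300
step 6 [3y] zero: DF = P = 1739/2000 ≈ 0.869500
step 7 [3.5y] bond c/2=29/800: DF=(338193/320000 − 29/800·(0.989100+0.974100+0.968300+0.950700+0.919300+0.869500))/(1+29/800) = 1643/2000 ≈ 0.821500

1 1/2 9891/10000
2 1 9741/10000
3 3/2 9683/10000
4 2 9507/10000
5 5/2 9193/10000
6 3 1739/2000
7 7/2 1643/2000
DF(3.5y) = 1643/2000 ≈ 0.821500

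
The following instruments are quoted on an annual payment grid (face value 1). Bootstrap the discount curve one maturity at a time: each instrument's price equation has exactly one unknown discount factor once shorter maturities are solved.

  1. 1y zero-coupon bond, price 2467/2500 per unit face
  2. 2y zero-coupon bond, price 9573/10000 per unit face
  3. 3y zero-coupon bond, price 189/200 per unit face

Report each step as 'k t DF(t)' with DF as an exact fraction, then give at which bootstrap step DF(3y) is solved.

step 1 [1y] zero: DF = P = 2467/2500 ≈ 0.986800
step 2 [2y] zero: DF = P = 9573/10000 ≈ 0.957300
step 3 [3y] zero: DF = P = 189/200 ≈ 0.945000

1 1 2467/2500
2 2 9573/10000
3 3 189/200
DF(3y) is solved at step 3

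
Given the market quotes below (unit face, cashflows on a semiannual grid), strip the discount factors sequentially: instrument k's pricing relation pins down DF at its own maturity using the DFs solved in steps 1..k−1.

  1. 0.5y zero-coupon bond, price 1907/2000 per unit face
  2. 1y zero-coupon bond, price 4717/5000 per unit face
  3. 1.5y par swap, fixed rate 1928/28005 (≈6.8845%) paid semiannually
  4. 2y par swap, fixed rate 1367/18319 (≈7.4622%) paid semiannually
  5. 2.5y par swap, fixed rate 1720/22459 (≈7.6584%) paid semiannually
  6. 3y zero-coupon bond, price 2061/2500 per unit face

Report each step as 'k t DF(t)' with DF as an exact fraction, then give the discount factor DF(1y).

1 1/2 1907/2000
2 1 4717/5000
3 3/2 2259/2500
4 2 8633/10000
5 5/2 207/250
6 3 2061/2500
DF(1y) = 4717/5000 ≈ 0.943400

step 1 [0.5y] zero: DF = P = 1907/2000 ≈ 0.953500
step 2 [1y] zero: DF = P = 4717/5000 ≈ 0.943400
step 3 [1.5y] swap r/2=964/28005: DF=(1 − 964/28005·(0.953500+0.943400))/(1+964/28005) = 2259/2500 ≈ 0.903600
step 4 [2y] swap r/2=1367/36638: DF=(1 − 1367/36638·(0.953500+0.943400+0.903600))/(1+1367/36638) = 8633/10000 ≈ 0.863300
step 5 [2.5y] swap r/2=860/22459: DF=(1 − 860/22459·(0.953500+0.943400+0.903600+0.863300))/(1+860/22459) = 207/250 ≈ 0.828000
step 6 [3y] zero: DF = P = 2061/2500 ≈ 0.824400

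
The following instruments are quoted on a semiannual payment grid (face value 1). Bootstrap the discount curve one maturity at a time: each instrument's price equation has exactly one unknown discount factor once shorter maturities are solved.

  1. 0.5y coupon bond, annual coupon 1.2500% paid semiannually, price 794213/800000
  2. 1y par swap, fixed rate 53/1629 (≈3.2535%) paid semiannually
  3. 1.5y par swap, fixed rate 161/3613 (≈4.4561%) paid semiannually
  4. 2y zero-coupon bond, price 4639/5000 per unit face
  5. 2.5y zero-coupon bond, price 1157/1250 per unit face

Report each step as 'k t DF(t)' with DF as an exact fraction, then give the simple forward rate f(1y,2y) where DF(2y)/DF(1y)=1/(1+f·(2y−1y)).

1 1/2 4933/5000
2 1 4841/5000
3 3/2 2339/2500
4 2 4639/5000
5 5/2 1157/1250
f(1y,2y) = ((4841/5000)/(4639/5000) − 1)/(1) = 202/4639 ≈ 4.3544%

step 1 [0.5y] bond c/2=1/160: DF=(794213/800000 − 1/160·(0))/(1+1/160) = 4933/5000 ≈ 0.986600
step 2 [1y] swap r/2=53/3258: DF=(1 − 53/3258·(0.986600))/(1+53/3258) = 4841/5000 ≈ 0.968200
step 3 [1.5y] swap r/2=161/7226: DF=(1 − 161/7226·(0.986600+0.968200))/(1+161/7226) = 2339/2500 ≈ 0.935600
step 4 [2y] zero: DF = P = 4639/5000 ≈ 0.927800
step 5 [2.5y] zero: DF = P = 1157/1250 ≈ 0.925600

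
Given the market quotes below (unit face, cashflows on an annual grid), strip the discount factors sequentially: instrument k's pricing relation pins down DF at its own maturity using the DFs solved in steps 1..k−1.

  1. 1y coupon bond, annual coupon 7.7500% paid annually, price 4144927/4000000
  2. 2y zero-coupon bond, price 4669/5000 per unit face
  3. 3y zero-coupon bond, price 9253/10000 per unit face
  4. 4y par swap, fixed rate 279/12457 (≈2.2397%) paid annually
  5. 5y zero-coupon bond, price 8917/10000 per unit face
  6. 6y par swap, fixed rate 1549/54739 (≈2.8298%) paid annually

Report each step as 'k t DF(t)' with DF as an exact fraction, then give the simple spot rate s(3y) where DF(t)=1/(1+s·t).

step 1 [1y] bond c/1=31/400: DF=(4144927/4000000 − 31/400·(0))/(1+31/400) = 9617/10000 ≈ 0.961700
step 2 [2y] zero: DF = P = 4669/5000 ≈ 0.933800
step 3 [3y] zero: DF = P = 9253/10000 ≈ 0.925300
step 4 [4y] swap r/1=279/12457: DF=(1 − 279/12457·(0.961700+0.933800+0.925300))/(1+279/12457) = 9163/10000 ≈ 0.916300
step 5 [5y] zero: DF = P = 8917/10000 ≈ 0.891700
step 6 [6y] swap r/1=1549/54739: DF=(1 − 1549/54739·(0.961700+0.933800+0.925300+0.916300+0.891700))/(1+1549/54739) = 8451/10000 ≈ 0.845100

1 1 9617/10000
2 2 4669/5000
3 3 9253/10000
4 4 9163/10000
5 5 8917/10000
6 6 8451/10000
s(3y) = (1/(9253/10000) − 1)/(3) = 249/9253 ≈ 2.6910%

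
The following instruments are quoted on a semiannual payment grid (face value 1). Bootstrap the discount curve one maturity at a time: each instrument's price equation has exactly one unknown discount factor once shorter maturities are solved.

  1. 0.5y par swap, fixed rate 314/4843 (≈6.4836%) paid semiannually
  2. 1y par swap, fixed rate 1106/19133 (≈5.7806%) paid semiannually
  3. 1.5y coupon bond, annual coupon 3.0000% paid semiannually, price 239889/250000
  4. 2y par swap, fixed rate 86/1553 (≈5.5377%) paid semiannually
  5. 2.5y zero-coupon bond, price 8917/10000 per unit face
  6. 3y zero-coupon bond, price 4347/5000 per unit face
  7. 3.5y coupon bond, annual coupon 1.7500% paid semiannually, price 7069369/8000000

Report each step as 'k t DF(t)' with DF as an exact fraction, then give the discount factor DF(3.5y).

1 1/2 4843/5000
2 1 9447/10000
3 3/2 9171/10000
4 2 1121/1250
5 5/2 8917/10000
6 3 4347/5000
7 7/2 2071/2500
DF(3.5y) = 2071/2500 ≈ 0.828400

step 1 [0.5y] swap r/2=157/4843: DF=(1 − 157/4843·(0))/(1+157/4843) = 4843/5000 ≈ 0.968600
step 2 [1y] swap r/2=553/19133: DF=(1 − 553/19133·(0.968600))/(1+553/19133) = 9447/10000 ≈ 0.944700
step 3 [1.5y] bond c/2=3/200: DF=(239889/250000 − 3/200·(0.968600+0.944700))/(1+3/200) = 9171/10000 ≈ 0.917100
step 4 [2y] swap r/2=43/1553: DF=(1 − 43/1553·(0.968600+0.944700+0.917100))/(1+43/1553) = 1121/1250 ≈ 0.896800
step 5 [2.5y] zero: DF = P = 8917/10000 ≈ 0.891700
step 6 [3y] zero: DF = P = 4347/5000 ≈ 0.869400
step 7 [3.5y] bond c/2=7/800: DF=(7069369/8000000 − 7/800·(0.968600+0.944700+0.917100+0.896800+0.891700+0.869400))/(1+7/800) = 2071/2500 ≈ 0.828400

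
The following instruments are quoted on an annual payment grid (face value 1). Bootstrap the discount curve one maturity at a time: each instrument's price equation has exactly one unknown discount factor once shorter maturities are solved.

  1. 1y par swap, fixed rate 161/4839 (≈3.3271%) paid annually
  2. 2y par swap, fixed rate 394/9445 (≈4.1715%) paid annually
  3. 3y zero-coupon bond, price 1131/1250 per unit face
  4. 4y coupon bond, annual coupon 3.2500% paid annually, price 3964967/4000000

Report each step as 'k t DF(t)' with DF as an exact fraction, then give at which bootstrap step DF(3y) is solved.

step 1 [1y] swap r/1=161/4839: DF=(1 − 161/4839·(0))/(1+161/4839) = 4839/5000 ≈ 0.967800
step 2 [2y] swap r/1=394/9445: DF=(1 − 394/9445·(0.967800))/(1+394/9445) = 2303/2500 ≈ 0.921200
step 3 [3y] zero: DF = P = 1131/1250 ≈ 0.904800
step 4 [4y] bond c/1=13/400: DF=(3964967/4000000 − 13/400·(0.967800+0.921200+0.904800))/(1+13/400) = 8721/10000 ≈ 0.872100

1 1 4839/5000
2 2 2303/2500
3 3 1131/1250
4 4 8721/10000
DF(3y) is solved at step 3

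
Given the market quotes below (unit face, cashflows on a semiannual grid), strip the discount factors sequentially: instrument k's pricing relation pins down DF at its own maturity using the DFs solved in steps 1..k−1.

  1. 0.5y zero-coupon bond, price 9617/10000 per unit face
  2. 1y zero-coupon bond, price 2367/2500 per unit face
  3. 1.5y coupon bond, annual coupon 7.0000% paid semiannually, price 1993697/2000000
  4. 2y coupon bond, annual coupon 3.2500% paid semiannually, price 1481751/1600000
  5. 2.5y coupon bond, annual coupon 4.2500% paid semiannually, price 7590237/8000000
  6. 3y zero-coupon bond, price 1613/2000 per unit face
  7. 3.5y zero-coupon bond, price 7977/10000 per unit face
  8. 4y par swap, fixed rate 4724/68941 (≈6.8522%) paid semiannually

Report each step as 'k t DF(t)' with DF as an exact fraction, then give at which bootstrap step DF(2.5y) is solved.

1 1/2 9617/10000
2 1 2367/2500
3 3/2 4493/5000
4 2 1083/1250
5 5/2 4263/5000
6 3 1613/2000
7 7/2 7977/10000
8 4 3819/5000
DF(2.5y) is solved at step 5

step 1 [0.5y] zero: DF = P = 9617/10000 ≈ 0.961700
step 2 [1y] zero: DF = P = 2367/2500 ≈ 0.946800
step 3 [1.5y] bond c/2=7/200: DF=(1993697/2000000 − 7/200·(0.961700+0.946800))/(1+7/200) = 4493/5000 ≈ 0.898600
step 4 [2y] bond c/2=13/800: DF=(1481751/1600000 − 13/800·(0.961700+0.946800+0.898600))/(1+13/800) = 1083/1250 ≈ 0.866400
step 5 [2.5y] bond c/2=17/800: DF=(7590237/8000000 − 17/800·(0.961700+0.946800+0.898600+0.866400))/(1+17/800) = 4263/5000 ≈ 0.852600
step 6 [3y] zero: DF = P = 1613/2000 ≈ 0.806500
step 7 [3.5y] zero: DF = P = 7977/10000 ≈ 0.797700
step 8 [4y] swap r/2=2362/68941: DF=(1 − 2362/68941·(0.961700+0.946800+0.898600+0.866400+0.852600+0.806500+0.797700))/(1+2362/68941) = 3819/5000 ≈ 0.763800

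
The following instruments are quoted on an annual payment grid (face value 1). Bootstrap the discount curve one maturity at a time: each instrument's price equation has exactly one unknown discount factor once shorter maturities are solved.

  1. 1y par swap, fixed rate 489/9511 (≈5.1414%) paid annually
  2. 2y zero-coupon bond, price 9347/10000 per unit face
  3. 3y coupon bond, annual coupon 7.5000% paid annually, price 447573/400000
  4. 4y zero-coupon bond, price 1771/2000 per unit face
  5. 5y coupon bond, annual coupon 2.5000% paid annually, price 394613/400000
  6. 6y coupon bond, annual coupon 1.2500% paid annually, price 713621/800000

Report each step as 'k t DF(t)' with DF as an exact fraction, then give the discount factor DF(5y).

step 1 [1y] swap r/1=489/9511: DF=(1 − 489/9511·(0))/(1+489/9511) = 9511/10000 ≈ 0.951100
step 2 [2y] zero: DF = P = 9347/10000 ≈ 0.934700
step 3 [3y] bond c/1=3/40: DF=(447573/400000 − 3/40·(0.951100+0.934700))/(1+3/40) = 9093/10000 ≈ 0.909300
step 4 [4y] zero: DF = P = 1771/2000 ≈ 0.885500
step 5 [5y] bond c/1=1/40: DF=(394613/400000 − 1/40·(0.951100+0.934700+0.909300+0.885500))/(1+1/40) = 8727/10000 ≈ 0.872700
step 6 [6y] bond c/1=1/80: DF=(713621/800000 − 1/80·(0.951100+0.934700+0.909300+0.885500+0.872700))/(1+1/80) = 1031/1250 ≈ 0.824800

1 1 9511/10000
2 2 9347/10000
3 3 9093/10000
4 4 1771/2000
5 5 8727/10000
6 6 1031/1250
DF(5y) = 8727/10000 ≈ 0.872700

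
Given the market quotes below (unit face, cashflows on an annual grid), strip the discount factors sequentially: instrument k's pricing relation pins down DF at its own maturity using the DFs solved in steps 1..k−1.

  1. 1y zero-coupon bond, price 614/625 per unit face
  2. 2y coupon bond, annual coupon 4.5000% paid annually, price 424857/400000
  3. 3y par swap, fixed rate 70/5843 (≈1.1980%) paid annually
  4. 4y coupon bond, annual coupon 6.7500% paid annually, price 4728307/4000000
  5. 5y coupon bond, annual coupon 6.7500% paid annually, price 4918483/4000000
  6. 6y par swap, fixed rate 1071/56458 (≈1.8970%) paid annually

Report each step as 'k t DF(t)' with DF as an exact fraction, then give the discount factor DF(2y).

step 1 [1y] zero: DF = P = 614/625 ≈ 0.982400
step 2 [2y] bond c/1=9/200: DF=(424857/400000 − 9/200·(0.982400))/(1+9/200) = 9741/10000 ≈ 0.974100
step 3 [3y] swap r/1=70/5843: DF=(1 − 70/5843·(0.982400+0.974100))/(1+70/5843) = 193/200 ≈ 0.965000
step 4 [4y] bond c/1=27/400: DF=(4728307/4000000 − 27/400·(0.982400+0.974100+0.965000))/(1+27/400) = 4613/5000 ≈ 0.922600
step 5 [5y] bond c/1=27/400: DF=(4918483/4000000 − 27/400·(0.982400+0.974100+0.965000+0.922600))/(1+27/400) = 568/625 ≈ 0.908800
step 6 [6y] swap r/1=1071/56458: DF=(1 − 1071/56458·(0.982400+0.974100+0.965000+0.922600+0.908800))/(1+1071/56458) = 8929/10000 ≈ 0.892900

1 1 614/625
2 2 9741/10000
3 3 193/200
4 4 4613/5000
5 5 568/625
6 6 8929/10000
DF(2y) = 9741/10000 ≈ 0.974100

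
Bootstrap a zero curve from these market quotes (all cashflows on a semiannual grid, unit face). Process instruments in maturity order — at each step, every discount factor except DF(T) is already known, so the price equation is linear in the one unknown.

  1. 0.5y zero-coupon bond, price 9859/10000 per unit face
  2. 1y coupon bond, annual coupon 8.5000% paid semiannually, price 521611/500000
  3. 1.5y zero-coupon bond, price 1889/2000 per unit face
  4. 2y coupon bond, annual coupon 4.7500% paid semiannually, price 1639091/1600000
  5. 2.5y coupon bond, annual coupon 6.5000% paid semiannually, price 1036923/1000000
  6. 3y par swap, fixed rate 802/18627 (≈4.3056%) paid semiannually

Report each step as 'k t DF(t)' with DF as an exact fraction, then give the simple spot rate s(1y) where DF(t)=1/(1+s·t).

step 1 [0.5y] zero: DF = P = 9859/10000 ≈ 0.985900
step 2 [1y] bond c/2=17/400: DF=(521611/500000 − 17/400·(0.985900))/(1+17/400) = 1921/2000 ≈ 0.960500
step 3 [1.5y] zero: DF = P = 1889/2000 ≈ 0.944500
step 4 [2y] bond c/2=19/800: DF=(1639091/1600000 − 19/800·(0.985900+0.960500+0.944500))/(1+19/800) = 1167/1250 ≈ 0.933600
step 5 [2.5y] bond c/2=13/400: DF=(1036923/1000000 − 13/400·(0.985900+0.960500+0.944500+0.933600))/(1+13/400) = 8839/10000 ≈ 0.883900
step 6 [3y] swap r/2=401/18627: DF=(1 − 401/18627·(0.985900+0.960500+0.944500+0.933600+0.883900))/(1+401/18627) = 8797/10000 ≈ 0.879700

1 1/2 9859/10000
2 1 1921/2000
3 3/2 1889/2000
4 2 1167/1250
5 5/2 8839/10000
6 3 8797/10000
s(1y) = (1/(1921/2000) − 1)/(1) = 79/1921 ≈ 4.1124%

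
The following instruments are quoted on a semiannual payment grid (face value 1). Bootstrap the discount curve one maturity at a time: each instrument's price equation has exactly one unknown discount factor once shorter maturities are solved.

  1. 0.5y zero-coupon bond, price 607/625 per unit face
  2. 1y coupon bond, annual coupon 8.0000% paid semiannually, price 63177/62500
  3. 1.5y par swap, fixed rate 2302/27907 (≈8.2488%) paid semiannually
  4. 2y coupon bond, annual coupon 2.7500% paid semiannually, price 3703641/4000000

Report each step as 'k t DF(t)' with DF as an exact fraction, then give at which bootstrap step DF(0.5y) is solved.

step 1 [0.5y] zero: DF = P = 607/625 ≈ 0.971200
step 2 [1y] bond c/2=1/25: DF=(63177/62500 − 1/25·(0.971200))/(1+1/25) = 4673/5000 ≈ 0.934600
step 3 [1.5y] swap r/2=1151/27907: DF=(1 − 1151/27907·(0.971200+0.934600))/(1+1151/27907) = 8849/10000 ≈ 0.884900
step 4 [2y] bond c/2=11/800: DF=(3703641/4000000 − 11/800·(0.971200+0.934600+0.884900))/(1+11/800) = 1751/2000 ≈ 0.875500

1 1/2 607/625
2 1 4673/5000
3 3/2 8849/10000
4 2 1751/2000
DF(0.5y) is solved at step 1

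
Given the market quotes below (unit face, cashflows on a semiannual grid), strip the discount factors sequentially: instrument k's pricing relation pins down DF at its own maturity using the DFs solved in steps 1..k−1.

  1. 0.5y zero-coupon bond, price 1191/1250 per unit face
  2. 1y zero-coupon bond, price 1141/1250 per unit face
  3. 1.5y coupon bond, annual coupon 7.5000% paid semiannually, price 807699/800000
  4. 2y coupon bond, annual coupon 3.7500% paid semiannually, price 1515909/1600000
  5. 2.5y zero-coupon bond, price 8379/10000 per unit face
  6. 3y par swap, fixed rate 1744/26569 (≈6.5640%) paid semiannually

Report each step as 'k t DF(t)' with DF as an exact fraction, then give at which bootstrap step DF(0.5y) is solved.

1 1/2 1191/1250
2 1 1141/1250
3 3/2 9057/10000
4 2 879/1000
5 5/2 8379/10000
6 3 516/625
DF(0.5y) is solved at step 1

step 1 [0.5y] zero: DF = P = 1191/1250 ≈ 0.952800
step 2 [1y] zero: DF = P = 1141/1250 ≈ 0.912800
step 3 [1.5y] bond c/2=3/80: DF=(807699/800000 − 3/80·(0.952800+0.912800))/(1+3/80) = 9057/10000 ≈ 0.905700
step 4 [2y] bond c/2=3/160: DF=(1515909/1600000 − 3/160·(0.952800+0.912800+0.905700))/(1+3/160) = 879/1000 ≈ 0.879000
step 5 [2.5y] zero: DF = P = 8379/10000 ≈ 0.837900
step 6 [3y] swap r/2=872/26569: DF=(1 − 872/26569·(0.952800+0.912800+0.905700+0.879000+0.837900))/(1+872/26569) = 516/625 ≈ 0.825600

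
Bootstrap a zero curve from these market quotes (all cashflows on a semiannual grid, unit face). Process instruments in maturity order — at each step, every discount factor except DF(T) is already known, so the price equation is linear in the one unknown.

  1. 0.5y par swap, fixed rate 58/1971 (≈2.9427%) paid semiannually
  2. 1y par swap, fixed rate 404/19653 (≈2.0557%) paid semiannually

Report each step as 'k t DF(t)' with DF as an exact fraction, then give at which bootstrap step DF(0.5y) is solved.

1 1/2 1971/2000
2 1 4899/5000
DF(0.5y) is solved at step 1

step 1 [0.5y] swap r/2=29/1971: DF=(1 − 29/1971·(0))/(1+29/1971) = 1971/2000 ≈ 0.985500
step 2 [1y] swap r/2=202/19653: DF=(1 − 202/19653·(0.985500))/(1+202/19653) = 4899/5000 ≈ 0.979800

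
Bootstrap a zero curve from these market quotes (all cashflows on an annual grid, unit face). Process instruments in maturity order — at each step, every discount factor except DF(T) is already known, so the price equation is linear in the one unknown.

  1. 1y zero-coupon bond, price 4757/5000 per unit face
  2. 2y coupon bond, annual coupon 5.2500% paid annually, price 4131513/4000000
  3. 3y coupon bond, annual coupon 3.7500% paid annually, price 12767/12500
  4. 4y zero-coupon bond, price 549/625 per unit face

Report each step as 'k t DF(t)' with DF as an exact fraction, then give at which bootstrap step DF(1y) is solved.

1 1 4757/5000
2 2 9339/10000
3 3 9163/10000
4 4 549/625
DF(1y) is solved at step 1

step 1 [1y] zero: DF = P = 4757/5000 ≈ 0.951400
step 2 [2y] bond c/1=21/400: DF=(4131513/4000000 − 21/400·(0.951400))/(1+21/400) = 9339/10000 ≈ 0.933900
step 3 [3y] bond c/1=3/80: DF=(12767/12500 − 3/80·(0.951400+0.933900))/(1+3/80) = 9163/10000 ≈ 0.916300
step 4 [4y] zero: DF = P = 549/625 ≈ 0.878400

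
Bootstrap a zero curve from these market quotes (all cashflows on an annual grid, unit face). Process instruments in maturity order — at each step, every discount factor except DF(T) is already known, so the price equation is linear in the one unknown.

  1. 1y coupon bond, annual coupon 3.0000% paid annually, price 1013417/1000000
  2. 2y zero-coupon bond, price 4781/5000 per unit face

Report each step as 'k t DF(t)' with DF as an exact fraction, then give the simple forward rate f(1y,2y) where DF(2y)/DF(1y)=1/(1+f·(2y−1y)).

step 1 [1y] bond c/1=3/100: DF=(1013417/1000000 − 3/100·(0))/(1+3/100) = 9839/10000 ≈ 0.983900
step 2 [2y] zero: DF = P = 4781/5000 ≈ 0.956200

1 1 9839/10000
2 2 4781/5000
f(1y,2y) = ((9839/10000)/(4781/5000) − 1)/(1) = 277/9562 ≈ 2.8969%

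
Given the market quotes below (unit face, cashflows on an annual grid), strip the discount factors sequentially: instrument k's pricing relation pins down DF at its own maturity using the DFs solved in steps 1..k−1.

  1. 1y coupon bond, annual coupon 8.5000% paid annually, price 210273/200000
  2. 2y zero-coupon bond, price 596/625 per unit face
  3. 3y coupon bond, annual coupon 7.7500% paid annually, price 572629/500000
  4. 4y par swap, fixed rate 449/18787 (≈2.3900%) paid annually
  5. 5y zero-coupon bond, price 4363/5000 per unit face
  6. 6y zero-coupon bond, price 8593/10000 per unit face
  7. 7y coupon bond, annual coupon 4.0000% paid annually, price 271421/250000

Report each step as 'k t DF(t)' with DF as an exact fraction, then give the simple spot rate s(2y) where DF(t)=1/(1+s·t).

step 1 [1y] bond c/1=17/200: DF=(210273/200000 − 17/200·(0))/(1+17/200) = 969/1000 ≈ 0.969000
step 2 [2y] zero: DF = P = 596/625 ≈ 0.953600
step 3 [3y] bond c/1=31/400: DF=(572629/500000 − 31/400·(0.969000+0.953600))/(1+31/400) = 4623/5000 ≈ 0.924600
step 4 [4y] swap r/1=449/18787: DF=(1 − 449/18787·(0.969000+0.953600+0.924600))/(1+449/18787) = 4551/5000 ≈ 0.910200
step 5 [5y] zero: DF = P = 4363/5000 ≈ 0.872600
step 6 [6y] zero: DF = P = 8593/10000 ≈ 0.859300
step 7 [7y] bond c/1=1/25: DF=(271421/250000 − 1/25·(0.969000+0.953600+0.924600+0.910200+0.872600+0.859300))/(1+1/25) = 1041/1250 ≈ 0.832800

1 1 969/1000
2 2 596/625
3 3 4623/5000
4 4 4551/5000
5 5 4363/5000
6 6 8593/10000
7 7 1041/1250
s(2y) = (1/(596/625) − 1)/(2) = 29/1192 ≈ 2.4329%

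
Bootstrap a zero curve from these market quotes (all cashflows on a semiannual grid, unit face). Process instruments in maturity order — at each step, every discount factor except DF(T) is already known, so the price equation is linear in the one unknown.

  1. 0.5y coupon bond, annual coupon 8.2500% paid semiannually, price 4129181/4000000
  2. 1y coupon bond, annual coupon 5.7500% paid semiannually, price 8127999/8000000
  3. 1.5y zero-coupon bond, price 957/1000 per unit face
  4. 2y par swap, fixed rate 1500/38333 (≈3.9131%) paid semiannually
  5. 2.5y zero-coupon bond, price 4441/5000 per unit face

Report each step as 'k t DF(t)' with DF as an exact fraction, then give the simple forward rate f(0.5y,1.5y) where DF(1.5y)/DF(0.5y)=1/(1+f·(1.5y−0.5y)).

step 1 [0.5y] bond c/2=33/800: DF=(4129181/4000000 − 33/800·(0))/(1+33/800) = 4957/5000 ≈ 0.991400
step 2 [1y] bond c/2=23/800: DF=(8127999/8000000 − 23/800·(0.991400))/(1+23/800) = 9599/10000 ≈ 0.959900
step 3 [1.5y] zero: DF = P = 957/1000 ≈ 0.957000
step 4 [2y] swap r/2=750/38333: DF=(1 − 750/38333·(0.991400+0.959900+0.957000))/(1+750/38333) = 37/40 ≈ 0.925000
step 5 [2.5y] zero: DF = P = 4441/5000 ≈ 0.888200

1 1/2 4957/5000
2 1 9599/10000
3 3/2 957/1000
4 2 37/40
5 5/2 4441/5000
f(0.5y,1.5y) = ((4957/5000)/(957/1000) − 1)/(1) = 172/4785 ≈ 3.5946%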